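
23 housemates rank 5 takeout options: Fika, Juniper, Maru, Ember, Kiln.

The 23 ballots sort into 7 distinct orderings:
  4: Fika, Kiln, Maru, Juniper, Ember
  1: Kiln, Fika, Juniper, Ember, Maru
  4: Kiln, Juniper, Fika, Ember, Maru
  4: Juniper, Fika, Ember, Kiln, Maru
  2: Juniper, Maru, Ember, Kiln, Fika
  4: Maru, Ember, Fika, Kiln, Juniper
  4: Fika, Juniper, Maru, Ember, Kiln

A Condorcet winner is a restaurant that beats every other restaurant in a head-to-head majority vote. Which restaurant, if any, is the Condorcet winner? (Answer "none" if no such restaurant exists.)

Head-to-head results (23 friends):
Fika vs Juniper: Fika, 13–10.
Fika vs Maru: Fika, 17–6.
Fika vs Ember: Fika, 17–6.
Fika–Kiln: Fika 16–7.
Juniper vs Maru: Juniper wins 15–8.
Juniper vs Ember: Juniper wins 19–4.
Juniper–Kiln: Kiln 13–10.
Maru vs Ember: Maru wins 14–9.
Maru vs Kiln: Kiln, 13–10.
Ember vs Kiln: Ember wins 14–9.
Fika wins every pairwise contest, so Fika is the Condorcet winner.

Fika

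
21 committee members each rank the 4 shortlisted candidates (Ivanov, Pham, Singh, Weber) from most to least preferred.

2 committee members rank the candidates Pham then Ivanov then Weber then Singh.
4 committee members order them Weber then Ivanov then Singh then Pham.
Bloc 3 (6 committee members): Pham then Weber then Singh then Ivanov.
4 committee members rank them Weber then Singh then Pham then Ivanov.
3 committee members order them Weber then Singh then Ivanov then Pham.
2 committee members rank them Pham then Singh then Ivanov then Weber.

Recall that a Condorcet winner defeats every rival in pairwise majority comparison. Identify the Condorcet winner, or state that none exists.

Head-to-head results (21 committee members):
Ivanov vs Pham: Pham, 14–7.
Ivanov vs Singh: Singh wins 15–6.
Ivanov–Weber: Weber 17–4.
Pham vs Singh: Singh, 11–10.
Pham vs Weber: Weber wins 11–10.
Singh–Weber: Weber 19–2.
Weber beats each of Ivanov, Pham, Singh — Weber is the Condorcet winner.

Weber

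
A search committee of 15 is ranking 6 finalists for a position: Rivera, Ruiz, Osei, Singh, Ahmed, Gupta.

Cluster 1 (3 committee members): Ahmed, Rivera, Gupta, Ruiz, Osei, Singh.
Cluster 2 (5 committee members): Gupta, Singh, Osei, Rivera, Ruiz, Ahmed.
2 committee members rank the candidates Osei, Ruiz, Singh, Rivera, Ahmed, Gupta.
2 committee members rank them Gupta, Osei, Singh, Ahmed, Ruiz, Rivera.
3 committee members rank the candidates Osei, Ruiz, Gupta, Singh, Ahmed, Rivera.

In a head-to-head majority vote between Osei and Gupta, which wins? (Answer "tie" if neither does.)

Ballots ranking Osei above Gupta: 2 + 3 = 5.
Ballots ranking Gupta above Osei: 15 − 5 = 10.
Gupta wins the head-to-head 10–5.

Gupta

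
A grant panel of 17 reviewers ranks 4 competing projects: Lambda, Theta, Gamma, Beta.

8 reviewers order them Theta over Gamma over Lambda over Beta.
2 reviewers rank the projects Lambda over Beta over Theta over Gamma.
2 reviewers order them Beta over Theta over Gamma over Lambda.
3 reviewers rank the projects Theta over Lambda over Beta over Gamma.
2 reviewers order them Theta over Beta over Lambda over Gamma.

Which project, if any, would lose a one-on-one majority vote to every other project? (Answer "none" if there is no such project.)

Pairwise majorities:
Lambda vs Theta: Lambda preferred on 2 ballots; Theta wins 15–2.
Lambda vs Gamma: 7 to 10, Gamma.
Lambda vs Beta: 13 to 4, Lambda.
Theta vs Gamma: Theta, 17–0.
Theta vs Beta: Theta, 13–4.
Gamma vs Beta: Beta wins 9–8.
No project is winless: Lambda beats Beta; Theta beats Lambda; Gamma beats Lambda; Beta beats Gamma. There is no Condorcet loser.

none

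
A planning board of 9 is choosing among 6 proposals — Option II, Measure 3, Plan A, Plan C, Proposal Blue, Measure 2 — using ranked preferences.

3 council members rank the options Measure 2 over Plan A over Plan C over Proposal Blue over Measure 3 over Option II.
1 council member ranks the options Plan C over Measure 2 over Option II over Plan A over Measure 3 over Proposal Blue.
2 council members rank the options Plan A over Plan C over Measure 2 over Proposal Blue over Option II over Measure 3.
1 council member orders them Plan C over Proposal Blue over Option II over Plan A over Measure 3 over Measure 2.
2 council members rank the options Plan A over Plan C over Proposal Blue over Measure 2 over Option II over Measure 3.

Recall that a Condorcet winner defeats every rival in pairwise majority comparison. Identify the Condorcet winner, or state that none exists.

Plan A

Head-to-head results (9 council members):
Option II vs Measure 3: 1+2+1+2 = 6 for Option II, 3 for Measure 3 — Option II by 6–3.
Option II vs Plan A: Option II is ranked higher on 1+1 = 2 ballots, Plan A on 7. Plan A wins 7–2.
Option II vs Plan C: Option II preferred on 0 ballots; Plan C wins 9–0.
Option II vs Proposal Blue: Option II is ranked higher on 1 ballot, Proposal Blue on 8. Proposal Blue wins 8–1.
Option II vs Measure 2: 1 for Option II, 8 for Measure 2 — Measure 2 by 8–1.
Measure 3 vs Plan A: Measure 3 preferred on 0 ballots; Plan A wins 9–0.
Measure 3 vs Plan C: 0 for Measure 3, 9 for Plan C — Plan C by 9–0.
Measure 3 vs Proposal Blue: 1 for Measure 3, 8 for Proposal Blue — Proposal Blue by 8–1.
Measure 3 vs Measure 2: 1 to 8, Measure 2.
Plan A vs Plan C: 7 to 2, Plan A.
Plan A vs Proposal Blue: 3+1+2+2 = 8 for Plan A, 1 for Proposal Blue — Plan A by 8–1.
Plan A vs Measure 2: Plan A is ranked higher on 2+1+2 = 5 ballots, Measure 2 on 4. Plan A wins 5–4.
Plan C vs Proposal Blue: 3+1+2+1+2 = 9 for Plan C, 0 for Proposal Blue — Plan C by 9–0.
Plan C vs Measure 2: Plan C preferred on 1+2+1+2 = 6 ballots; Plan C wins 6–3.
Proposal Blue vs Measure 2: 3 to 6, Measure 2.
Plan A defeats every rival head-to-head and is the Condorcet winner.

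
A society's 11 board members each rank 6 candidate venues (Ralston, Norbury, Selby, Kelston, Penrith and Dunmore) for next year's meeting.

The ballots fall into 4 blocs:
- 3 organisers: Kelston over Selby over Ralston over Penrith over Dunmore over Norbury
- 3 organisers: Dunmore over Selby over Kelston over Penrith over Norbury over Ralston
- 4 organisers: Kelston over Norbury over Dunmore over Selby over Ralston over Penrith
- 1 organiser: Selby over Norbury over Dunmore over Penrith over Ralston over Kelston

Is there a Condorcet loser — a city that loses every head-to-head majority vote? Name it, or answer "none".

Head-to-head results (11 organisers):
Ralston vs Norbury: Norbury wins 8–3.
Ralston vs Selby: Ralston preferred on 0 ballots; Selby wins 11–0.
Ralston vs Kelston: Ralston preferred on 1 ballot; Kelston wins 10–1.
Ralston vs Penrith: Ralston wins 7–4.
Ralston vs Dunmore: Ralston is ranked higher on 3 ballots, Dunmore on 8. Dunmore wins 8–3.
Norbury vs Selby: Norbury is ranked higher on 4 ballots, Selby on 7. Selby wins 7–4.
Norbury–Kelston: Kelston 10–1.
Norbury vs Penrith: Norbury is ranked higher on 4+1 = 5 ballots, Penrith on 6. Penrith wins 6–5.
Norbury vs Dunmore: Norbury is ranked higher on 4+1 = 5 ballots, Dunmore on 6. Dunmore wins 6–5.
Selby vs Kelston: Selby is ranked higher on 3+1 = 4 ballots, Kelston on 7. Kelston wins 7–4.
Selby vs Penrith: Selby is ranked higher on 3+3+4+1 = 11 ballots, Penrith on 0. Selby wins 11–0.
Selby vs Dunmore: Dunmore wins 7–4.
Kelston vs Penrith: Kelston is ranked higher on 3+3+4 = 10 ballots, Penrith on 1. Kelston wins 10–1.
Kelston vs Dunmore: Kelston, 7–4.
Penrith vs Dunmore: Dunmore wins 8–3.
Every city wins at least one matchup (Ralston beats Penrith; Norbury beats Ralston; Selby beats Ralston; Kelston beats Ralston; Penrith beats Norbury; Dunmore beats Ralston), so there is no Condorcet loser.

none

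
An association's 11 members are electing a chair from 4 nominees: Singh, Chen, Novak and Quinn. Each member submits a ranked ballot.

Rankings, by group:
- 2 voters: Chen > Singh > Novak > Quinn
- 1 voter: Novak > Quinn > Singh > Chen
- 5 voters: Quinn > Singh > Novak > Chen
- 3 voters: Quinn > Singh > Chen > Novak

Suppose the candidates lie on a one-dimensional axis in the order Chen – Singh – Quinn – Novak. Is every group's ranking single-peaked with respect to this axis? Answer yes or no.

no

Axis positions: Chen=1, Singh=2, Quinn=3, Novak=4.
Group 1: ranking walks positions 1-2-4-3; Novak is ranked above Quinn even though Quinn lies between Novak and the peak Chen on the axis — preferences dip and rise again. Not single-peaked.
Group 2 (peak Novak at position 4): ranking walks positions 4-3-2-1, expanding outward from the peak — single-peaked.
Group 3 (peak Quinn at position 3): ranking walks positions 3-2-4-1, expanding outward from the peak — single-peaked.
Group 4 (peak Quinn at position 3): ranking walks positions 3-2-1-4, expanding outward from the peak — single-peaked.
Group 1 violates single-peakedness, so the profile is not single-peaked on this axis.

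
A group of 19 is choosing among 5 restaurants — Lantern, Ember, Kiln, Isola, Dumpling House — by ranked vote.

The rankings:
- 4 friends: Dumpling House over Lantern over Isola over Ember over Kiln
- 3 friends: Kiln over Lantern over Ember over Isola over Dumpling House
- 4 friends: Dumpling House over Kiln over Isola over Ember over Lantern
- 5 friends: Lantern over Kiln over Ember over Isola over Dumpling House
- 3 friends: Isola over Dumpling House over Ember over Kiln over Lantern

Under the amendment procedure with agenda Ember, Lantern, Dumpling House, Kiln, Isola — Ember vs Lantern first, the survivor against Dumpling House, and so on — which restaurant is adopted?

Round 1: Ember vs Lantern — 7–12, Lantern advances.
Round 2: Lantern vs Dumpling House — 8–11, Dumpling House advances.
Round 3: Dumpling House vs Kiln — 11–8, Dumpling House advances.
Round 4: Dumpling House vs Isola — 8–11, Isola advances.
Isola survives the agenda.

Isola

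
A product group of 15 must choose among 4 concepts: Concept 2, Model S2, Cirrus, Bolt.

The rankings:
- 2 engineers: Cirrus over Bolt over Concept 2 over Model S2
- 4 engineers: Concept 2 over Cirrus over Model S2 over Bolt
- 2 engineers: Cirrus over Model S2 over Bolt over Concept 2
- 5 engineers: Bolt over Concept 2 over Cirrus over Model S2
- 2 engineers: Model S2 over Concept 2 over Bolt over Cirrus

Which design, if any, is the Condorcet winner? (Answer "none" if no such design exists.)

Head-to-head results (15 engineers):
Concept 2 vs Model S2: 2+4+5 = 11 for Concept 2, 4 for Model S2 — Concept 2 by 11–4.
Concept 2 vs Cirrus: Concept 2 preferred on 4+5+2 = 11 ballots; Concept 2 wins 11–4.
Concept 2 vs Bolt: 6 to 9, Bolt.
Model S2 vs Cirrus: Model S2 is ranked higher on 2 ballots, Cirrus on 13. Cirrus wins 13–2.
Model S2 vs Bolt: Model S2 is ranked higher on 4+2+2 = 8 ballots, Bolt on 7. Model S2 wins 8–7.
Cirrus vs Bolt: Cirrus is ranked higher on 2+4+2 = 8 ballots, Bolt on 7. Cirrus wins 8–7.
Each design drops at least one matchup (Concept 2 loses to Bolt; Model S2 loses to Concept 2; Cirrus loses to Concept 2; Bolt loses to Model S2); the cycle Concept 2 → Model S2 → Bolt → Concept 2 rules out a Condorcet winner.

none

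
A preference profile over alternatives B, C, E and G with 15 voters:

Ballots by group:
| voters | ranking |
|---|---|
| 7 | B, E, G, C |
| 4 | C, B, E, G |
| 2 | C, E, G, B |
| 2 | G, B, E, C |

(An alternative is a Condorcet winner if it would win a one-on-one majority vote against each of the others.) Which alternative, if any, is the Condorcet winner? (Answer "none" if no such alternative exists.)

Pairwise majorities:
B vs C: 9 to 6, B.
B vs E: 13 to 2, B.
B vs G: B preferred on 7+4 = 11 ballots; B wins 11–4.
C vs E: C preferred on 4+2 = 6 ballots; E wins 9–6.
C vs G: 6 to 9, G.
E vs G: E is ranked higher on 7+4+2 = 13 ballots, G on 2. E wins 13–2.
B beats each of C, E, G — B is the Condorcet winner.

B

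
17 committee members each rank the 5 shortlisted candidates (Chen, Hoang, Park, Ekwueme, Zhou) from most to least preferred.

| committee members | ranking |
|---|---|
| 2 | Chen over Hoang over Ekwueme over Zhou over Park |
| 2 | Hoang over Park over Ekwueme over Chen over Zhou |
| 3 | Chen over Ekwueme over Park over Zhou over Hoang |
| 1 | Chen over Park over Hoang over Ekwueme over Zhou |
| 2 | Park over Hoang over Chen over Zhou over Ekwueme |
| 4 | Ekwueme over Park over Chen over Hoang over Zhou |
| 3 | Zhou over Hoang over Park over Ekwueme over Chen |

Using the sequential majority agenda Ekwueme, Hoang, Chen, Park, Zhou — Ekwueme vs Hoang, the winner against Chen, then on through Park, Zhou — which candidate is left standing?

Park

Round 1: Ekwueme vs Hoang — 7–10, Hoang advances.
Round 2: Hoang vs Chen — 7–10, Chen advances.
Round 3: Chen vs Park — 6–11, Park advances.
Round 4: Park vs Zhou — 12–5, Park advances.
The agenda winner is Park.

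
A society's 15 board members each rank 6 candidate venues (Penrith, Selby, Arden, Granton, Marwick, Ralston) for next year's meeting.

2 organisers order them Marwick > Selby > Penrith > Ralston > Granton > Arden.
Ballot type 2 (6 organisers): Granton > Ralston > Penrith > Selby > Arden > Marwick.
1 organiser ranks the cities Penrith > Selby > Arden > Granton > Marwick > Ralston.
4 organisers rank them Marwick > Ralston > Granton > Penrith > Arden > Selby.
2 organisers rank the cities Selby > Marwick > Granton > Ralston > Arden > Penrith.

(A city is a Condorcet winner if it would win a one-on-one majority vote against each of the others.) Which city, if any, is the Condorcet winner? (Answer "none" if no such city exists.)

none

Check each pair by majority over 15 ballots:
Penrith–Selby: Penrith 11–4.
Penrith vs Arden: Penrith wins 13–2.
Penrith vs Granton: Granton, 12–3.
Penrith vs Marwick: Marwick, 8–7.
Penrith–Ralston: Ralston 12–3.
Selby–Arden: Selby 11–4.
Selby vs Granton: Granton, 10–5.
Selby vs Marwick: Selby, 9–6.
Selby vs Ralston: Ralston, 10–5.
Arden vs Granton: Granton wins 14–1.
Arden vs Marwick: Marwick, 8–7.
Arden–Ralston: Ralston 14–1.
Granton–Marwick: Marwick 8–7.
Granton–Ralston: Granton 9–6.
Marwick–Ralston: Marwick 9–6.
Each city drops at least one matchup (Penrith loses to Granton; Selby loses to Penrith; Arden loses to Penrith; Granton loses to Marwick; Marwick loses to Selby; Ralston loses to Granton); the cycle Penrith beats Selby beats Marwick beats Penrith rules out a Condorcet winner.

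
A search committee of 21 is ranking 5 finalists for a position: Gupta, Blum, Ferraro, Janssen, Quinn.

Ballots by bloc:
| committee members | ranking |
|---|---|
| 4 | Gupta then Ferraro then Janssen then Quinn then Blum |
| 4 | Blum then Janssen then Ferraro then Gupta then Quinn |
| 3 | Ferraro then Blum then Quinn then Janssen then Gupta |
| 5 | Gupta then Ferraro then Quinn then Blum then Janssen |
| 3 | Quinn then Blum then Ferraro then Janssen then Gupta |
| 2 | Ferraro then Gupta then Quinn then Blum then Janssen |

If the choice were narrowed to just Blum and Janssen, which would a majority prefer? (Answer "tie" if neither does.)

Blum

Ballots ranking Blum above Janssen: 4 + 3 + 5 + 3 + 2 = 17.
Ballots ranking Janssen above Blum: 21 − 17 = 4.
Blum wins the head-to-head 17–4.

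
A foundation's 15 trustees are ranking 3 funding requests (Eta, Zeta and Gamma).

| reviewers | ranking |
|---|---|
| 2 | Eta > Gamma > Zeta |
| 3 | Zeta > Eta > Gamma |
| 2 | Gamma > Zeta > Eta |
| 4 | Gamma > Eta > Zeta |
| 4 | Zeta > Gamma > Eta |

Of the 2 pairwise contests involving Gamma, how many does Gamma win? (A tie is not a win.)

Gamma against each rival (15 reviewers):
Gamma vs Eta: 10 to 5, Gamma.
Gamma vs Zeta: Gamma preferred on 2+2+4 = 8 ballots; Gamma wins 8–7.
Gamma beats Eta, Zeta — 2 pairwise wins.

2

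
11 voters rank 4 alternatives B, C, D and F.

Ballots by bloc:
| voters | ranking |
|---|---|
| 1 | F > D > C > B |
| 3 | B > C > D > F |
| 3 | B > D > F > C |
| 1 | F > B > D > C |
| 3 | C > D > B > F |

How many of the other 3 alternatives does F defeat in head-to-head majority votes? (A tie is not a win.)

0

F against each rival (11 voters):
F vs B: B wins 9–2.
F–C: C 6–5.
F–D: D 9–2.
F beats no one; loses to B, C, D — 0 pairwise wins.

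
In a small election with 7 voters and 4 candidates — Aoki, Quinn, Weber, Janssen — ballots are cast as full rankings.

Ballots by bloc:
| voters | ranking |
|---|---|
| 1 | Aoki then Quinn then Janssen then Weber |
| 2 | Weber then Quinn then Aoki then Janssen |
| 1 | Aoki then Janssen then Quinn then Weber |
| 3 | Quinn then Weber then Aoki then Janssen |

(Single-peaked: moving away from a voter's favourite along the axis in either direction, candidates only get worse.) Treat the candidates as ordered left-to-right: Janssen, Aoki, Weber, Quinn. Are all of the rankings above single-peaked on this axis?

no

Axis positions: Janssen=1, Aoki=2, Weber=3, Quinn=4.
Bloc 1: ranking walks positions 2-4-1-3; Quinn is ranked above Weber even though Weber lies between Quinn and the peak Aoki on the axis — preferences dip and rise again. Not single-peaked.
Bloc 2 (peak Weber at position 3): ranking walks positions 3-4-2-1, expanding outward from the peak — single-peaked.
Bloc 3: ranking walks positions 2-1-4-3; Quinn is ranked above Weber even though Weber lies between Quinn and the peak Aoki on the axis — preferences dip and rise again. Not single-peaked.
Bloc 4 (peak Quinn at position 4): ranking walks positions 4-3-2-1, expanding outward from the peak — single-peaked.
Bloc 1 violates single-peakedness, so the profile is not single-peaked on this axis.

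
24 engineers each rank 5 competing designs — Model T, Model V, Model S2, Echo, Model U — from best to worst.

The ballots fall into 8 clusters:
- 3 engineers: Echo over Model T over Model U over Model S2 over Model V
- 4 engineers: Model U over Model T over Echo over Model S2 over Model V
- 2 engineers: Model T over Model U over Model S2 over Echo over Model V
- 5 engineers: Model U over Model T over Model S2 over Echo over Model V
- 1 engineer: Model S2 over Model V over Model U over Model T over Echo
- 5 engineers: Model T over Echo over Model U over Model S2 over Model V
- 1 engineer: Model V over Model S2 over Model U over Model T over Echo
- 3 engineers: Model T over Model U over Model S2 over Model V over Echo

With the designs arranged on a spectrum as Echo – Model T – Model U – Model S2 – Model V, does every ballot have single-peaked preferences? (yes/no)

yes

Axis positions: Echo=1, Model T=2, Model U=3, Model S2=4, Model V=5.
Cluster 1 (peak Echo at position 1): ranking walks positions 1-2-3-4-5, expanding outward from the peak — single-peaked.
Cluster 2 (peak Model U at position 3): ranking walks positions 3-2-1-4-5, expanding outward from the peak — single-peaked.
Cluster 3 (peak Model T at position 2): ranking walks positions 2-3-4-1-5, expanding outward from the peak — single-peaked.
Cluster 4 (peak Model U at position 3): ranking walks positions 3-2-4-1-5, expanding outward from the peak — single-peaked.
Cluster 5 (peak Model S2 at position 4): ranking walks positions 4-5-3-2-1, expanding outward from the peak — single-peaked.
Cluster 6 (peak Model T at position 2): ranking walks positions 2-1-3-4-5, expanding outward from the peak — single-peaked.
Cluster 7 (peak Model V at position 5): ranking walks positions 5-4-3-2-1, expanding outward from the peak — single-peaked.
Cluster 8 (peak Model T at position 2): ranking walks positions 2-3-4-5-1, expanding outward from the peak — single-peaked.
Every ranking is single-peaked on this axis.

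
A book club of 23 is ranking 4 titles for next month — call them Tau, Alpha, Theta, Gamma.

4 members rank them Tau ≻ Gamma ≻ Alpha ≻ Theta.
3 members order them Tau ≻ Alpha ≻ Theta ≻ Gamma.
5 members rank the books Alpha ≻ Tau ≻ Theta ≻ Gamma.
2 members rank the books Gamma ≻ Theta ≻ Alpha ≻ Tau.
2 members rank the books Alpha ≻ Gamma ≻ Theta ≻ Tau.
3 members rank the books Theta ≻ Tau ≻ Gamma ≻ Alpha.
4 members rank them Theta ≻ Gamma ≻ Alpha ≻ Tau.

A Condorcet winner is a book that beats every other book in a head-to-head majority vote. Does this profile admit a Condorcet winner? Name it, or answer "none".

Check each pair by majority over 23 ballots:
Tau vs Alpha: Alpha, 13–10.
Tau vs Theta: Tau wins 12–11.
Tau–Gamma: Tau 15–8.
Alpha vs Theta: Alpha wins 14–9.
Alpha vs Gamma: Gamma, 13–10.
Theta–Gamma: Theta 15–8.
Every book loses at least once (Tau loses to Alpha; Alpha loses to Gamma; Theta loses to Tau; Gamma loses to Tau). The majority relation contains the cycle Tau beats Gamma beats Alpha beats Tau, so there is no Condorcet winner.

none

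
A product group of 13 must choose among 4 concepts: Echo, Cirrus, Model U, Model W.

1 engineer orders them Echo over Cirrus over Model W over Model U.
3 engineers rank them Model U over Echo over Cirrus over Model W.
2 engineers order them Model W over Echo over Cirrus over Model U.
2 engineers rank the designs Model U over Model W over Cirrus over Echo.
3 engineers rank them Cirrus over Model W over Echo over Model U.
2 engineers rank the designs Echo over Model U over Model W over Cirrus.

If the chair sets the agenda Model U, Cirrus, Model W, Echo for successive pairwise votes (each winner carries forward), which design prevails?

Round 1: Model U vs Cirrus — 7–6, Model U advances.
Round 2: Model U vs Model W — 7–6, Model U advances.
Round 3: Model U vs Echo — 5–8, Echo advances.
Echo survives the agenda.

Echo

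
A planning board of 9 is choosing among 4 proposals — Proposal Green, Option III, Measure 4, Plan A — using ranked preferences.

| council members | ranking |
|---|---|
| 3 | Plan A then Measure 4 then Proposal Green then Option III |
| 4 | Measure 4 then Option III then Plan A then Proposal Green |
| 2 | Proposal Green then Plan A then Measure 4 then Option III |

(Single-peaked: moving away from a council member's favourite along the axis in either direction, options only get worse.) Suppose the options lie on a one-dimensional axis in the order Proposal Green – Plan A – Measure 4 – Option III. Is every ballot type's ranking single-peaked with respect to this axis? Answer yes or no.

Axis positions: Proposal Green=1, Plan A=2, Measure 4=3, Option III=4.
Ballot type 1 (peak Plan A at position 2): ranking walks positions 2-3-1-4, expanding outward from the peak — single-peaked.
Ballot type 2 (peak Measure 4 at position 3): ranking walks positions 3-4-2-1, expanding outward from the peak — single-peaked.
Ballot type 3 (peak Proposal Green at position 1): ranking walks positions 1-2-3-4, expanding outward from the peak — single-peaked.
Every ranking is single-peaked on this axis.

yes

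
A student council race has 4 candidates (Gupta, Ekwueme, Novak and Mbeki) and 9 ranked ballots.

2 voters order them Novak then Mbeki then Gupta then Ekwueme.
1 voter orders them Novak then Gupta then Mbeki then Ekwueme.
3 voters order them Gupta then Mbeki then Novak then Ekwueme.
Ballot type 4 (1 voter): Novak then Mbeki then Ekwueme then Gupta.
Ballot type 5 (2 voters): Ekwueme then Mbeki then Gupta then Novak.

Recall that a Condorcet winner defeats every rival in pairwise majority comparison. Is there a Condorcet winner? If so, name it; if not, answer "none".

Mbeki

Check each pair by majority over 9 ballots:
Gupta vs Ekwueme: Gupta wins 6–3.
Gupta–Novak: Gupta 5–4.
Gupta–Mbeki: Mbeki 5–4.
Ekwueme vs Novak: Novak wins 7–2.
Ekwueme vs Mbeki: Mbeki, 7–2.
Novak vs Mbeki: Mbeki wins 5–4.
Mbeki beats each of Gupta, Ekwueme, Novak — Mbeki is the Condorcet winner.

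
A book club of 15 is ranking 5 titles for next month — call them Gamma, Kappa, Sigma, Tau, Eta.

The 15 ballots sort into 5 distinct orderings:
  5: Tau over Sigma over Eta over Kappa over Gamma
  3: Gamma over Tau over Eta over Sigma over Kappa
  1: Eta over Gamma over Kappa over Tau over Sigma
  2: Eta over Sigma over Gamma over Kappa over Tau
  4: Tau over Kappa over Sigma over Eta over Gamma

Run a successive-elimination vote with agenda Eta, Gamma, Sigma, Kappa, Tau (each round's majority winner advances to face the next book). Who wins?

Round 1: Eta vs Gamma — 12–3, Eta advances.
Round 2: Eta vs Sigma — 6–9, Sigma advances.
Round 3: Sigma vs Kappa — 10–5, Sigma advances.
Round 4: Sigma vs Tau — 2–13, Tau advances.
Tau survives the agenda.

Tau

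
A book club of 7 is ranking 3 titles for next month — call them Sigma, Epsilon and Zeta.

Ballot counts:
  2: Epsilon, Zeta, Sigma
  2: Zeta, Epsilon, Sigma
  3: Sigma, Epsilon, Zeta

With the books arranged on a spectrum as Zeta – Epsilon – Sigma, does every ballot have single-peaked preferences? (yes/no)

yes

Axis positions: Zeta=1, Epsilon=2, Sigma=3.
Bloc 1 (peak Epsilon at position 2): ranking walks positions 2-1-3, expanding outward from the peak — single-peaked.
Bloc 2 (peak Zeta at position 1): ranking walks positions 1-2-3, expanding outward from the peak — single-peaked.
Bloc 3 (peak Sigma at position 3): ranking walks positions 3-2-1, expanding outward from the peak — single-peaked.
Every ranking is single-peaked on this axis.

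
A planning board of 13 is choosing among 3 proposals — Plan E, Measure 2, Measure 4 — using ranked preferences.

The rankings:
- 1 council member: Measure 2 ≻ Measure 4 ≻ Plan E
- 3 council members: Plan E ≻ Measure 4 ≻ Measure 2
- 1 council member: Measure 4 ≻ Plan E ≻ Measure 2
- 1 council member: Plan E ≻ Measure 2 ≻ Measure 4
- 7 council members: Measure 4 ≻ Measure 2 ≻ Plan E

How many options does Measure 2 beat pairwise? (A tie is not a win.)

1

Measure 2 against each rival (13 council members):
Measure 2–Plan E: Measure 2 8–5.
Measure 2 vs Measure 4: Measure 2 preferred on 1+1 = 2 ballots; Measure 4 wins 11–2.
Measure 2 beats Plan E; loses to Measure 4 — 1 pairwise win.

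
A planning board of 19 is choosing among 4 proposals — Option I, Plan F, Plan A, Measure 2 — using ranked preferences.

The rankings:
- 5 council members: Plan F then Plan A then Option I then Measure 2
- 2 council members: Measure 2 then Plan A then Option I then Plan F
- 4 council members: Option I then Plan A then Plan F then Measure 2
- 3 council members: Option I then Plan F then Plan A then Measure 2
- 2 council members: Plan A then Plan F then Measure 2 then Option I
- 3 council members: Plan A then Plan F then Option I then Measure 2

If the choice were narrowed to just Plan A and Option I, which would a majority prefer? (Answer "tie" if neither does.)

Plan A

Ballots ranking Plan A above Option I: 5 + 2 + 2 + 3 = 12.
Ballots ranking Option I above Plan A: 19 − 12 = 7.
Plan A wins the head-to-head 12–7.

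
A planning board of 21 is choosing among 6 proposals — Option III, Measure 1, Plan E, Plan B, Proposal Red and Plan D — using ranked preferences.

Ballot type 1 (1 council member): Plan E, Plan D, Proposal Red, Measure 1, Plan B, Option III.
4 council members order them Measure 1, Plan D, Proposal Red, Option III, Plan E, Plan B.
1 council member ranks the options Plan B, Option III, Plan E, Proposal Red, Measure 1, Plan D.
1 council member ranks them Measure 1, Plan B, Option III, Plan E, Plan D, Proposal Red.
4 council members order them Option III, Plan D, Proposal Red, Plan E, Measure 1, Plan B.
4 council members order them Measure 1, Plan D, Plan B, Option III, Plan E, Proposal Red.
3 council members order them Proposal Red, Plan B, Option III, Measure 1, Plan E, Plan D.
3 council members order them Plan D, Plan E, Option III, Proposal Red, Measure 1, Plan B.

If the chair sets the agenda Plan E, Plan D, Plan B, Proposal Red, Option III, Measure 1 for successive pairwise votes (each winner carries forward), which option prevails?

Round 1: Plan E vs Plan D — 6–15, Plan D advances.
Round 2: Plan D vs Plan B — 16–5, Plan D advances.
Round 3: Plan D vs Proposal Red — 17–4, Plan D advances.
Round 4: Plan D vs Option III — 12–9, Plan D advances.
Round 5: Plan D vs Measure 1 — 8–13, Measure 1 advances.
Measure 1 survives the agenda.

Measure 1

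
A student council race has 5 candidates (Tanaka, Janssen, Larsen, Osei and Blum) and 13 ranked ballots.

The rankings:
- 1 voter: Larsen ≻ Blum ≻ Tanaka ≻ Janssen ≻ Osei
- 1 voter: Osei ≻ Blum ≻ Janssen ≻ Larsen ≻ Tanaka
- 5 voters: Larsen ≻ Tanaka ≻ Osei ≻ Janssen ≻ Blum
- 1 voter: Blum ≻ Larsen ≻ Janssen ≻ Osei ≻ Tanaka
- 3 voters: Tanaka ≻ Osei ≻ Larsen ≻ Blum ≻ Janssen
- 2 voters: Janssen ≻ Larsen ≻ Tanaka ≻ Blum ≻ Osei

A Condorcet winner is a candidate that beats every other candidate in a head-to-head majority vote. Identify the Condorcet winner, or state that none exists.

Pairwise majorities:
Tanaka vs Janssen: Tanaka wins 9–4.
Tanaka vs Larsen: 3 for Tanaka, 10 for Larsen — Larsen by 10–3.
Tanaka vs Osei: Tanaka preferred on 1+5+3+2 = 11 ballots; Tanaka wins 11–2.
Tanaka vs Blum: Tanaka, 10–3.
Janssen vs Larsen: Larsen, 10–3.
Janssen–Osei: Osei 9–4.
Janssen vs Blum: Janssen, 7–6.
Larsen vs Osei: Larsen wins 9–4.
Larsen vs Blum: Larsen is ranked higher on 1+5+3+2 = 11 ballots, Blum on 2. Larsen wins 11–2.
Osei–Blum: Osei 9–4.
Larsen wins every pairwise contest, so Larsen is the Condorcet winner.

Larsen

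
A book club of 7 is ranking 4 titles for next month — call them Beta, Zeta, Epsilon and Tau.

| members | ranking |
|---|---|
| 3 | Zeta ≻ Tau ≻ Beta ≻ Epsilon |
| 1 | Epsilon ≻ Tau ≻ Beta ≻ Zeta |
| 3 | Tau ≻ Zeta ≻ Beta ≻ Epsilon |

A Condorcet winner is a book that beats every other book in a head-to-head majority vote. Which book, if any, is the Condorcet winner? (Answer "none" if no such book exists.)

Pairwise majorities:
Beta vs Zeta: Zeta wins 6–1.
Beta vs Epsilon: Beta wins 6–1.
Beta vs Tau: Tau, 7–0.
Zeta vs Epsilon: Zeta wins 6–1.
Zeta–Tau: Tau 4–3.
Epsilon vs Tau: Tau wins 6–1.
Tau wins every pairwise contest, so Tau is the Condorcet winner.

Tau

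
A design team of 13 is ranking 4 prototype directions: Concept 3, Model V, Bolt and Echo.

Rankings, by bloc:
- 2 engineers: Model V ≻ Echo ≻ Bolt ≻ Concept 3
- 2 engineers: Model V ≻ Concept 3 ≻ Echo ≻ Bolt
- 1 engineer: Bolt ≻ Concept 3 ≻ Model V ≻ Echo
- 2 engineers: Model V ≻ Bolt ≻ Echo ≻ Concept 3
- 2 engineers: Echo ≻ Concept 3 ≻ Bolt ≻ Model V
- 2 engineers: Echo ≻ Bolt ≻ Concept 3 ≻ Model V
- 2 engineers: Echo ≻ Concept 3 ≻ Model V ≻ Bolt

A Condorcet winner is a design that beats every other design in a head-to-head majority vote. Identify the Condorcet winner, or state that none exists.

none

Check each pair by majority over 13 ballots:
Concept 3 vs Model V: 1+2+2+2 = 7 for Concept 3, 6 for Model V — Concept 3 by 7–6.
Concept 3 vs Bolt: Concept 3 is ranked higher on 2+2+2 = 6 ballots, Bolt on 7. Bolt wins 7–6.
Concept 3 vs Echo: 2+1 = 3 for Concept 3, 10 for Echo — Echo by 10–3.
Model V vs Bolt: Model V preferred on 2+2+2+2 = 8 ballots; Model V wins 8–5.
Model V vs Echo: Model V preferred on 2+2+1+2 = 7 ballots; Model V wins 7–6.
Bolt vs Echo: Bolt preferred on 1+2 = 3 ballots; Echo wins 10–3.
Every design loses at least once (Concept 3 loses to Bolt; Model V loses to Concept 3; Bolt loses to Model V; Echo loses to Model V). The majority relation contains the cycle Concept 3 → Model V → Bolt → Concept 3, so there is no Condorcet winner.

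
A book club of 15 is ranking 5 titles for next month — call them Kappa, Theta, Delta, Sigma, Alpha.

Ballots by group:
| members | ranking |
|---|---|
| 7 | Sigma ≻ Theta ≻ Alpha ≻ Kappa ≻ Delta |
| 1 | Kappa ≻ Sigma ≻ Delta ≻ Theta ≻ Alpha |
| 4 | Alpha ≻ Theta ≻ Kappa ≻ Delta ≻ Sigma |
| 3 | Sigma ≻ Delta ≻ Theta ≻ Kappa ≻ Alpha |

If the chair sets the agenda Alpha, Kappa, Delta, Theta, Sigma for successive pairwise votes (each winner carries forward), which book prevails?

Sigma

Round 1: Alpha vs Kappa — 11–4, Alpha advances.
Round 2: Alpha vs Delta — 11–4, Alpha advances.
Round 3: Alpha vs Theta — 4–11, Theta advances.
Round 4: Theta vs Sigma — 4–11, Sigma advances.
The agenda winner is Sigma.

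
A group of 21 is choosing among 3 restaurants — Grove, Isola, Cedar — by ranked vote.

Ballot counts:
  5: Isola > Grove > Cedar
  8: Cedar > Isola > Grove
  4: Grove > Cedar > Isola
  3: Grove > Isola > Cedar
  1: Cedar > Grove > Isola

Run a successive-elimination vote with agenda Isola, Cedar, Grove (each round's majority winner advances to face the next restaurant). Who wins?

Grove

Round 1: Isola vs Cedar — 8–13, Cedar advances.
Round 2: Cedar vs Grove — 9–12, Grove advances.
Grove survives the agenda.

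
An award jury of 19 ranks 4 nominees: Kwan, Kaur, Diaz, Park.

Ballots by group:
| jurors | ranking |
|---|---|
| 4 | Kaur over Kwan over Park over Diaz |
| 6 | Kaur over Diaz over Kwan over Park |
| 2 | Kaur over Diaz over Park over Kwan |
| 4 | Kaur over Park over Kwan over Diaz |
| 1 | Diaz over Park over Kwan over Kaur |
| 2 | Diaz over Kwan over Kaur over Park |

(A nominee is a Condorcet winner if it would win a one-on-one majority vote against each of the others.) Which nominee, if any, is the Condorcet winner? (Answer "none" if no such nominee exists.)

Head-to-head results (19 jurors):
Kwan vs Kaur: Kaur wins 16–3.
Kwan vs Diaz: 8 to 11, Diaz.
Kwan vs Park: Kwan wins 12–7.
Kaur vs Diaz: Kaur wins 16–3.
Kaur vs Park: 18 to 1, Kaur.
Diaz vs Park: 11 to 8, Diaz.
Only Kaur has no losses; Kaur is the Condorcet winner.

Kaur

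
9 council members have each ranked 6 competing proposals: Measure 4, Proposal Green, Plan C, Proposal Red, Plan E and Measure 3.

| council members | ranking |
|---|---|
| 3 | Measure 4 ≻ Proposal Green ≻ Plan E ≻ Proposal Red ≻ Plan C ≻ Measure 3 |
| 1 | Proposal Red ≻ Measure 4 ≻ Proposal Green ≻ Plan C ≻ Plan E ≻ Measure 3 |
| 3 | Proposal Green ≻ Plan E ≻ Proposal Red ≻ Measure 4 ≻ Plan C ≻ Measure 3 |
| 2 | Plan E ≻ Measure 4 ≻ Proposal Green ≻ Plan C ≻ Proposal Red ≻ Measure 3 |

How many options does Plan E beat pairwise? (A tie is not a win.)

4

Plan E against each rival (9 council members):
Plan E vs Measure 4: Plan E, 5–4.
Plan E vs Proposal Green: Proposal Green, 7–2.
Plan E vs Plan C: Plan E, 8–1.
Plan E vs Proposal Red: Plan E is ranked higher on 3+3+2 = 8 ballots, Proposal Red on 1. Plan E wins 8–1.
Plan E–Measure 3: Plan E 9–0.
Plan E beats Measure 4, Plan C, Proposal Red, Measure 3; loses to Proposal Green — 4 pairwise wins.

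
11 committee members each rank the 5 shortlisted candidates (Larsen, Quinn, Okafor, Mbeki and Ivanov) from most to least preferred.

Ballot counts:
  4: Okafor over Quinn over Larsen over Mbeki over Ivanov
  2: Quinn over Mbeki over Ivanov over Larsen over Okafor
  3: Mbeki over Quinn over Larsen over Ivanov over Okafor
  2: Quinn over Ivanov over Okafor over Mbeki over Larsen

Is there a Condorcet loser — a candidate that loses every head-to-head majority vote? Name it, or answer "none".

Pairwise majorities:
Larsen–Quinn: Quinn 11–0.
Larsen–Okafor: Okafor 6–5.
Larsen vs Mbeki: 4 for Larsen, 7 for Mbeki — Mbeki by 7–4.
Larsen vs Ivanov: Larsen, 7–4.
Quinn vs Okafor: Quinn wins 7–4.
Quinn vs Mbeki: Quinn wins 8–3.
Quinn vs Ivanov: 4+2+3+2 = 11 for Quinn, 0 for Ivanov — Quinn by 11–0.
Okafor–Mbeki: Okafor 6–5.
Okafor vs Ivanov: Ivanov wins 7–4.
Mbeki vs Ivanov: Mbeki wins 9–2.
No candidate is winless: Larsen beats Ivanov; Quinn beats Larsen; Okafor beats Larsen; Mbeki beats Larsen; Ivanov beats Okafor. There is no Condorcet loser.

none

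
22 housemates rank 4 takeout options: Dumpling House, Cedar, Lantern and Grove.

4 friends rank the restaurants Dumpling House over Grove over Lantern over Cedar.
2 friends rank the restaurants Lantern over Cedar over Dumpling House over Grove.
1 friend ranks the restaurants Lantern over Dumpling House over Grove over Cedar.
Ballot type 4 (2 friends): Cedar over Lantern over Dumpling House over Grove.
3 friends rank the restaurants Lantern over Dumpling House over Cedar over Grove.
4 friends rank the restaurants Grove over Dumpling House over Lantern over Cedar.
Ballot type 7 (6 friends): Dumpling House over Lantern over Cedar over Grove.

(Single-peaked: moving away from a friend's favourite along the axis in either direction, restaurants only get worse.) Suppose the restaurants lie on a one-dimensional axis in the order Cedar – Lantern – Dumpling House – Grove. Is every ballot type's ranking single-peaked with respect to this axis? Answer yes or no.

yes

Axis positions: Cedar=1, Lantern=2, Dumpling House=3, Grove=4.
Ballot type 1 (peak Dumpling House at position 3): ranking walks positions 3-4-2-1, expanding outward from the peak — single-peaked.
Ballot type 2 (peak Lantern at position 2): ranking walks positions 2-1-3-4, expanding outward from the peak — single-peaked.
Ballot type 3 (peak Lantern at position 2): ranking walks positions 2-3-4-1, expanding outward from the peak — single-peaked.
Ballot type 4 (peak Cedar at position 1): ranking walks positions 1-2-3-4, expanding outward from the peak — single-peaked.
Ballot type 5 (peak Lantern at position 2): ranking walks positions 2-3-1-4, expanding outward from the peak — single-peaked.
Ballot type 6 (peak Grove at position 4): ranking walks positions 4-3-2-1, expanding outward from the peak — single-peaked.
Ballot type 7 (peak Dumpling House at position 3): ranking walks positions 3-2-1-4, expanding outward from the peak — single-peaked.
Every ranking is single-peaked on this axis.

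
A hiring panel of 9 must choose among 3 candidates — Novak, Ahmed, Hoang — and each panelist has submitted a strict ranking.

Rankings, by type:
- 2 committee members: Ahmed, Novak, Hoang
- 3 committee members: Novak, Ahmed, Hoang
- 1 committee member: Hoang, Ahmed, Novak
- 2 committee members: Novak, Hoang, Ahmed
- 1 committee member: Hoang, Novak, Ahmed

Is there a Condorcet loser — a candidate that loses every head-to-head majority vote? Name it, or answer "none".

Head-to-head results (9 committee members):
Novak vs Ahmed: Novak is ranked higher on 3+2+1 = 6 ballots, Ahmed on 3. Novak wins 6–3.
Novak vs Hoang: Novak, 7–2.
Ahmed vs Hoang: Ahmed, 5–4.
Hoang is beaten in every head-to-head and is the Condorcet loser.

Hoang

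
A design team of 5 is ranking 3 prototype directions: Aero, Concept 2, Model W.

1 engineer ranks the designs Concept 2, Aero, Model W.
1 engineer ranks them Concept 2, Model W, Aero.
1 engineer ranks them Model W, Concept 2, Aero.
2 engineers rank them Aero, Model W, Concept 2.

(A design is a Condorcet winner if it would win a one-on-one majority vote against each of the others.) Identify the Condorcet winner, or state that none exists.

none

Pairwise majorities:
Aero vs Concept 2: Aero is ranked higher on 2 ballots, Concept 2 on 3. Concept 2 wins 3–2.
Aero vs Model W: Aero is ranked higher on 1+2 = 3 ballots, Model W on 2. Aero wins 3–2.
Concept 2 vs Model W: 2 to 3, Model W.
No design is unbeaten: Aero loses to Concept 2; Concept 2 loses to Model W; Model W loses to Aero. In particular Aero > Model W > Concept 2 > Aero is a majority cycle — no Condorcet winner exists.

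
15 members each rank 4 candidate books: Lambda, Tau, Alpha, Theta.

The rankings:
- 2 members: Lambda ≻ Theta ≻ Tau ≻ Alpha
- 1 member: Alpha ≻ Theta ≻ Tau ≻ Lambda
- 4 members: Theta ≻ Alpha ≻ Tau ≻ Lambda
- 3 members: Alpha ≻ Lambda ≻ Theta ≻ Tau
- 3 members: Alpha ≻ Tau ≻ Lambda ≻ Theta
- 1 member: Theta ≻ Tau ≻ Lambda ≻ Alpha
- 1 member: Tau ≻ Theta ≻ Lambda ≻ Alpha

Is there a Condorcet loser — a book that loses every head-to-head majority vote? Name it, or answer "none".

none

Pairwise majorities:
Lambda vs Tau: Tau wins 10–5.
Lambda–Alpha: Alpha 11–4.
Lambda vs Theta: Lambda is ranked higher on 2+3+3 = 8 ballots, Theta on 7. Lambda wins 8–7.
Tau–Alpha: Alpha 11–4.
Tau vs Theta: 3+1 = 4 for Tau, 11 for Theta — Theta by 11–4.
Alpha vs Theta: Alpha preferred on 1+3+3 = 7 ballots; Theta wins 8–7.
Each book has at least one pairwise win (Lambda beats Theta; Tau beats Lambda; Alpha beats Lambda; Theta beats Tau) — no Condorcet loser.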